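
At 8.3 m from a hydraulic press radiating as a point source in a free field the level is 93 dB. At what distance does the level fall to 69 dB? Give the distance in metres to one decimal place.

131.5 m

Point-source spreading drops the level by 20·log₁₀(r₂/r₁); inverting, r₂/r₁ = 10^(ΔL/20).
r₂ = 8.3·10^((93−69)/20) = 8.3·10^(24.0/20) = 131.55 m.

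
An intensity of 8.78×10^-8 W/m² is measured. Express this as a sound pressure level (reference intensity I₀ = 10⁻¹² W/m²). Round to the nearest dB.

L = 10·log₁₀(I/I₀) = 10·log₁₀(8.78×10^-8/10⁻¹²) = 10·log₁₀(8.78×10^4).
L = 10·(0.9435 + 4) = 49.43 dB.

49 dB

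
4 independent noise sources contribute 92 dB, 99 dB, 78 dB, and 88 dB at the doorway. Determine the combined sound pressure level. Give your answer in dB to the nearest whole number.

For uncorrelated sources the intensities add, so convert each level to linear form, sum, and take 10·log₁₀ of the total.
Σ 10^(L/10) = 10^(92/10) + 10^(99/10) + 10^(78/10) + 10^(88/10) = 1.022e+10.
L_total = 10·log₁₀(1.022e+10) = 100.10 dB.

100 dB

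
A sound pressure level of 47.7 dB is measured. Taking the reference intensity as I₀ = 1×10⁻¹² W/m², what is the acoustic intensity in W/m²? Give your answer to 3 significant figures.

5.89e-08 W/m²

L = 10·log₁₀(I/I₀) ⇒ I = I₀·10^(L/10) = 10⁻¹² × 10^4.77.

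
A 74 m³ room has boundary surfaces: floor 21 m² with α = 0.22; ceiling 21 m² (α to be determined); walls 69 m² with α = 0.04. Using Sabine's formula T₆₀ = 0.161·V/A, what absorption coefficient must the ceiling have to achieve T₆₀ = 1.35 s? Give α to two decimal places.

0.07

Required total absorption A = 0.161·74/1.35 = 8.83 m².
Absorption from the other surfaces = 21·0.22 + 69·0.04 = 7.38 m², so the ceiling must supply 1.45 m² over 21 m².
α = 1.45/21 = 0.069.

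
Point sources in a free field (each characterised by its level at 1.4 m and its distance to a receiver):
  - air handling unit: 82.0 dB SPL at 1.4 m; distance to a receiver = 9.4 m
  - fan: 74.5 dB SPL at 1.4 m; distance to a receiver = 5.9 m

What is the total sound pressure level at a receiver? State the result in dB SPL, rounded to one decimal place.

Apply inverse-square spreading to bring every level to the receiver, then sum 10^(L/10).
air handling unit: 82.0 − 20·log₁₀(9.4/1.4) = 82.0 − 16.54 = 65.46 dB SPL.
fan: 74.5 − 20·log₁₀(5.9/1.4) = 74.5 − 12.49 = 62.01 dB SPL.
Σ 10^(L/10) = 5.103e+06 → L_total = 10·log₁₀(5.103e+06) = 67.08 dB SPL.

67.1 dB SPL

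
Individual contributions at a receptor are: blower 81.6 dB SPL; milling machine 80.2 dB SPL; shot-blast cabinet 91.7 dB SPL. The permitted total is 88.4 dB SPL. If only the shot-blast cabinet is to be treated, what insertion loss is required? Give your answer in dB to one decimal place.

Fixed contribution from the other sources: Σ 10^(L/10) = 10^(81.6/10) + 10^(80.2/10) = 2.493e+08 (83.97 dB SPL).
The limit corresponds to 10^(88.4/10) = 6.918e+08; subtracting the fixed part leaves 4.426e+08 for the shot-blast cabinet, i.e. 86.46 dB SPL.
Required insertion loss = 91.7 − 86.46 = 5.24 dB.

5.2 dB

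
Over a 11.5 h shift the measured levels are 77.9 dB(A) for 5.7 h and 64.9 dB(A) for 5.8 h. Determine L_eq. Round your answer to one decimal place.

75.1 dB(A)

The energy average is taken in the linear domain: L_eq = 10·log₁₀[(Σ tᵢ·10^(Lᵢ/10))/T], T = 11.5 h.
Σ tᵢ·10^(Lᵢ/10) = 5.7·10^(77.9/10) + 5.8·10^(64.9/10) = 3.694e+08.
L_eq = 10·log₁₀(3.694e+08/11.5) = 75.07 dB(A).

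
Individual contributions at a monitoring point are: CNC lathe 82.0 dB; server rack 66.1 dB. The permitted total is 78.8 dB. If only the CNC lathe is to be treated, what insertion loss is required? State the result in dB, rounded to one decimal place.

3.4 dB

The untreated sources together contribute 10^(66.1/10) = 4.074e+06, i.e. 66.10 dB.
The limit corresponds to 10^(78.8/10) = 7.586e+07; subtracting the fixed part leaves 7.178e+07 for the CNC lathe, i.e. 78.56 dB.
Required insertion loss = 82.0 − 78.56 = 3.44 dB.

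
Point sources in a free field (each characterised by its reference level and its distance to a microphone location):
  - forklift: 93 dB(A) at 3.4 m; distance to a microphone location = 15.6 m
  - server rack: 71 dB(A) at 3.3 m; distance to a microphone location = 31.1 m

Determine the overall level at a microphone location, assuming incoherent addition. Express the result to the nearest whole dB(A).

First find each source's level at the receiver (point-source: −20·log₁₀(r/r_ref)), then combine on an intensity basis.
forklift: 93 − 20·log₁₀(15.6/3.4) = 93 − 13.23 = 79.77 dB(A).
server rack: 71 − 20·log₁₀(31.1/3.3) = 71 − 19.48 = 51.52 dB(A).
Σ 10^(L/10) = 9.492e+07 → L_total = 10·log₁₀(9.492e+07) = 79.77 dB(A).

80 dB(A)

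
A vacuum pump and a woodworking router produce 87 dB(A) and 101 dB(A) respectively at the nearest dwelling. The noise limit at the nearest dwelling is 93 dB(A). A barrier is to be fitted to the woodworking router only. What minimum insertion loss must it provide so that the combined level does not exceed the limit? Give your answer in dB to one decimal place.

9.3 dB

The untreated sources together contribute 10^(87/10) = 5.012e+08, i.e. 87.00 dB(A).
The limit corresponds to 10^(93/10) = 1.995e+09; subtracting the fixed part leaves 1.494e+09 for the woodworking router, i.e. 91.74 dB(A).
So the woodworking router must be reduced from 101 to 91.74 dB(A): IL = 9.26 dB.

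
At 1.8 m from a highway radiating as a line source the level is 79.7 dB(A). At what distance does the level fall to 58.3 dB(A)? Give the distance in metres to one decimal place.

248.5 m

For a line source L₁ − L₂ = 10·log₁₀(r₂/r₁), so r₂ = r₁·10^((L₁−L₂)/10).
r₂ = 1.8·10^((79.7−58.3)/10) = 1.8·10^(21.4/10) = 248.47 m.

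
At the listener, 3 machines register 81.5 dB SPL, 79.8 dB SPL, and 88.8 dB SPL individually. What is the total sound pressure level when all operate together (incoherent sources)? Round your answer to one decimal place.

Incoherent sources combine by intensity addition: L_total = 10·log₁₀(Σ 10^(L_i/10)).
Σ 10^(L/10) = 10^(81.5/10) + 10^(79.8/10) + 10^(88.8/10) = 9.953e+08.
L_total = 10·log₁₀(9.953e+08) = 89.98 dB SPL.

90.0 dB SPL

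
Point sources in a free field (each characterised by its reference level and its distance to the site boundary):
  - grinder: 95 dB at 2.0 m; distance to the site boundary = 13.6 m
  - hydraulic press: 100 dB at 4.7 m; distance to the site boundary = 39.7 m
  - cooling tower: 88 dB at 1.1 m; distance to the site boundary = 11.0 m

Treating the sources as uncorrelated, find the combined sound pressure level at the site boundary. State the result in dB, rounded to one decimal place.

First find each source's level at the receiver (point-source: −20·log₁₀(r/r_ref)), then combine on an intensity basis.
grinder: 95 − 20·log₁₀(13.6/2.0) = 95 − 16.65 = 78.35 dB.
hydraulic press: 100 − 20·log₁₀(39.7/4.7) = 100 − 18.53 = 81.47 dB.
cooling tower: 88 − 20·log₁₀(11.0/1.1) = 88 − 20.00 = 68.00 dB.
Σ 10^(L/10) = 2.149e+08 → L_total = 10·log₁₀(2.149e+08) = 83.32 dB.

83.3 dB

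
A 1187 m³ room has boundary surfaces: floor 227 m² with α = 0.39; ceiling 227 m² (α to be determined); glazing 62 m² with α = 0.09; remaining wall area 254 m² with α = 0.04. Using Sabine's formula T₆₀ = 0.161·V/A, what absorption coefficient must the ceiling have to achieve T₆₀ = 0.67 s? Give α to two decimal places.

0.80

From T₆₀ = 0.161·V/A, the target T₆₀ = 0.67 s needs A = 0.161·1187/0.67 = 285.23 m².
Absorption from the other surfaces = 227·0.39 + 62·0.09 + 254·0.04 = 104.27 m², so the ceiling must supply 180.96 m² over 227 m².
α = 180.96/227 = 0.797.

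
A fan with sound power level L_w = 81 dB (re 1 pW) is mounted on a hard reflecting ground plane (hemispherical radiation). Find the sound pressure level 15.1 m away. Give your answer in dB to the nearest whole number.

The power spreads over a hemisphere of area 2π·r², so L_p = L_w − 10·log₁₀(2π·r²).
2π·r² = 1433 m², 10·log₁₀ of that is 31.561 dB.
L_p = 81 − 31.561 = 49.44 dB.

49 dB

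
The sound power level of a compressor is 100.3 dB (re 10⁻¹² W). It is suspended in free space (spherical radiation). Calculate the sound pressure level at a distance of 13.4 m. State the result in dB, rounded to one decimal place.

Free-field spherical radiation: L_p = L_w − 10·log₁₀(4π·r²), r = 13.4 m.
4π·r² = 2256 m², 10·log₁₀ of that is 33.534 dB.
L_p = 100.3 − 33.534 = 66.77 dB.

66.8 dB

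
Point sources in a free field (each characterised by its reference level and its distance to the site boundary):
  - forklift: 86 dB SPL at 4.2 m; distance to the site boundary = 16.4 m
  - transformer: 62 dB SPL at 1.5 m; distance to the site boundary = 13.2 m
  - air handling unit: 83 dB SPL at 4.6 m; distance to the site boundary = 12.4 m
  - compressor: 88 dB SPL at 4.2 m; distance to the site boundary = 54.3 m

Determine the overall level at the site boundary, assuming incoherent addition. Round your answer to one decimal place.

Apply inverse-square spreading to bring every level to the receiver, then sum 10^(L/10).
forklift: 86 − 20·log₁₀(16.4/4.2) = 86 − 11.83 = 74.17 dB SPL.
transformer: 62 − 20·log₁₀(13.2/1.5) = 62 − 18.89 = 43.11 dB SPL.
air handling unit: 83 − 20·log₁₀(12.4/4.6) = 83 − 8.61 = 74.39 dB SPL.
compressor: 88 − 20·log₁₀(54.3/4.2) = 88 − 22.23 = 65.77 dB SPL.
Σ 10^(L/10) = 5.736e+07 → L_total = 10·log₁₀(5.736e+07) = 77.59 dB SPL.

77.6 dB SPL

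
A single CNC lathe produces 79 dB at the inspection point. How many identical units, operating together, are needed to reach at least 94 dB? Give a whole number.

32

N identical sources give L₁ + 10·log₁₀ N, so require 10·log₁₀ N ≥ 94 − 79 = 15.0 dB.
N ≥ 10^(15.0/10) = 31.623, so N = 32.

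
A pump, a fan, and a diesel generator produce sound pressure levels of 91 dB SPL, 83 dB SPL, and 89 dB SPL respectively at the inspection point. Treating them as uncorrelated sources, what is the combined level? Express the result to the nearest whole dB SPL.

Incoherent sources combine by intensity addition: L_total = 10·log₁₀(Σ 10^(L_i/10)).
Σ 10^(L/10) = 10^(91/10) + 10^(83/10) + 10^(89/10) = 2.253e+09.
L_total = 10·log₁₀(2.253e+09) = 93.53 dB SPL.

94 dB SPL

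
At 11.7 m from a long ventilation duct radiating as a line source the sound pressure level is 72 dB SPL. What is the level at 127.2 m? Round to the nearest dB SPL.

For a line source, L₂ = L₁ − 10·log₁₀(r₂/r₁).
L₂ = 72 − 10·log₁₀(127.2/11.7) = 72 − 10.363 = 61.64 dB SPL.

62 dB SPL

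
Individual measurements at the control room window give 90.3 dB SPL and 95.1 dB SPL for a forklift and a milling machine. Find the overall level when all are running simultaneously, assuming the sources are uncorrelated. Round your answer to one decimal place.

96.3 dB SPL

Incoherent sources combine by intensity addition: L_total = 10·log₁₀(Σ 10^(L_i/10)).
Σ 10^(L/10) = 10^(90.3/10) + 10^(95.1/10) = 4.307e+09.
L_total = 10·log₁₀(4.307e+09) = 96.34 dB SPL.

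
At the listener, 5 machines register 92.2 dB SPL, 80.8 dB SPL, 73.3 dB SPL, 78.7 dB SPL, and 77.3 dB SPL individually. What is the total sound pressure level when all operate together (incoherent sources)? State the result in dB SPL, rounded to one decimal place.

For uncorrelated sources the intensities add, so convert each level to linear form, sum, and take 10·log₁₀ of the total.
Σ 10^(L/10) = 10^(92.2/10) + 10^(80.8/10) + 10^(73.3/10) + 10^(78.7/10) + 10^(77.3/10) = 1.929e+09.
L_total = 10·log₁₀(1.929e+09) = 92.85 dB SPL.

92.9 dB SPL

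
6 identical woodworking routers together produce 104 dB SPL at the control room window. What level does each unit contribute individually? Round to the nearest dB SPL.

96 dB SPL

For N identical incoherent sources L_total = L₁ + 10·log₁₀ N, so L₁ = 104 − 10·log₁₀(6) = 104 − 7.782.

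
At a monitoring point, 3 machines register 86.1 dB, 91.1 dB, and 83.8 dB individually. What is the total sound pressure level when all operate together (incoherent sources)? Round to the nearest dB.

93 dB

Incoherent sources combine by intensity addition: L_total = 10·log₁₀(Σ 10^(L_i/10)).
Σ 10^(L/10) = 10^(86.1/10) + 10^(91.1/10) + 10^(83.8/10) = 1.936e+09.
L_total = 10·log₁₀(1.936e+09) = 92.87 dB.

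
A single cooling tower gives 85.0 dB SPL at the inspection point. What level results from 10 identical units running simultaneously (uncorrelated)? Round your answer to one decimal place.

95.0 dB SPL

N identical incoherent sources raise the level by 10·log₁₀ N.
L_total = 85.0 + 10·log₁₀(10) = 85.0 + 10.000 = 95.00 dB SPL.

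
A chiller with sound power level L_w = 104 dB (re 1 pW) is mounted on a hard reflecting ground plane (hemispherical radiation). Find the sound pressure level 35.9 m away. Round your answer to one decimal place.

64.9 dB

Free-field hemispherical radiation: L_p = L_w − 10·log₁₀(2π·r²), r = 35.9 m.
2π·r² = 8098 m², 10·log₁₀ of that is 39.084 dB.
L_p = 104 − 39.084 = 64.92 dB.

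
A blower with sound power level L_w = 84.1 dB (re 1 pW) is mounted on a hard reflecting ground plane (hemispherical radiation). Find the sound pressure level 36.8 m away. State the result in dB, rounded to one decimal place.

44.8 dB

L_p = L_w − 10·log₁₀(2π·r²) with r = 36.8 m.
2π·r² = 8509 m², 10·log₁₀ of that is 39.299 dB.
L_p = 84.1 − 39.299 = 44.80 dB.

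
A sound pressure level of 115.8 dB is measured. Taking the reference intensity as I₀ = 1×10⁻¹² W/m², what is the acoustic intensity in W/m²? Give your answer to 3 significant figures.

0.380 W/m²

I/I₀ = 10^(115.8/10) = 3.802e+11, so I = 3.802e+11 × 10⁻¹² W/m².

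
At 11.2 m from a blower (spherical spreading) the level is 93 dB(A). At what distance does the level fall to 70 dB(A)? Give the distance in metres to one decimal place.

158.2 m

Point-source spreading drops the level by 20·log₁₀(r₂/r₁); inverting, r₂/r₁ = 10^(ΔL/20).
r₂ = 11.2·10^((93−70)/20) = 11.2·10^(23.0/20) = 158.20 m.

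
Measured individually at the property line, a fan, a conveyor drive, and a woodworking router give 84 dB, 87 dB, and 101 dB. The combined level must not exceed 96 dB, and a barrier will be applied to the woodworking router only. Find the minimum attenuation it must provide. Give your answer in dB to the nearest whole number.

6 dB

Fixed contribution from the other sources: Σ 10^(L/10) = 10^(84/10) + 10^(87/10) = 7.524e+08 (88.76 dB).
To meet 96 dB overall, the treated woodworking router may contribute at most 10^(96/10) − 7.524e+08 = 3.229e+09, i.e. 95.09 dB.
Required insertion loss = 101 − 95.09 = 5.91 dB.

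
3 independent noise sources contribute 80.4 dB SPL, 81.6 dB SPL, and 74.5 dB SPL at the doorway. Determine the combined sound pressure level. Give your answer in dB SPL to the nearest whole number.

Incoherent sources combine by intensity addition: L_total = 10·log₁₀(Σ 10^(L_i/10)).
Σ 10^(L/10) = 10^(80.4/10) + 10^(81.6/10) + 10^(74.5/10) = 2.824e+08.
L_total = 10·log₁₀(2.824e+08) = 84.51 dB SPL.

85 dB SPL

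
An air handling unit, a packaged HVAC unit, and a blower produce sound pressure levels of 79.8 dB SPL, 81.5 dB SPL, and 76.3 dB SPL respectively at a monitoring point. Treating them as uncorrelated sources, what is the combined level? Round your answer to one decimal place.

84.5 dB SPL

Incoherent sources combine by intensity addition: L_total = 10·log₁₀(Σ 10^(L_i/10)).
Σ 10^(L/10) = 10^(79.8/10) + 10^(81.5/10) + 10^(76.3/10) = 2.794e+08.
L_total = 10·log₁₀(2.794e+08) = 84.46 dB SPL.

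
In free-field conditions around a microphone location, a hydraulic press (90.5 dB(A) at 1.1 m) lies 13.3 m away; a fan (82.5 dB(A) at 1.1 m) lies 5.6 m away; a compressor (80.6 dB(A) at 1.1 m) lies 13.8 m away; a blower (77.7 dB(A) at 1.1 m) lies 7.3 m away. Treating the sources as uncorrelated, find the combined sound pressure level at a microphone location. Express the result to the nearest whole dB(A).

72 dB(A)

Apply inverse-square spreading to bring every level to the receiver, then sum 10^(L/10).
hydraulic press: 90.5 − 20·log₁₀(13.3/1.1) = 90.5 − 21.65 = 68.85 dB(A).
fan: 82.5 − 20·log₁₀(5.6/1.1) = 82.5 − 14.14 = 68.36 dB(A).
compressor: 80.6 − 20·log₁₀(13.8/1.1) = 80.6 − 21.97 = 58.63 dB(A).
blower: 77.7 − 20·log₁₀(7.3/1.1) = 77.7 − 16.44 = 61.26 dB(A).
Σ 10^(L/10) = 1.660e+07 → L_total = 10·log₁₀(1.660e+07) = 72.20 dB(A).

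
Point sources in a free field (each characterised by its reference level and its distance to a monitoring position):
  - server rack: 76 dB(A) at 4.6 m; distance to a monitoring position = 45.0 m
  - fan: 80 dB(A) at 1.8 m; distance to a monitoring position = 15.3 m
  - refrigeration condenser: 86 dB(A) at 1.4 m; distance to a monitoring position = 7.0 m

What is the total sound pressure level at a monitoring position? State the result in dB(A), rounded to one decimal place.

Propagate each source to the receiver with L = L_ref − 20·log₁₀(r/r_ref), then add intensities.
server rack: 76 − 20·log₁₀(45.0/4.6) = 76 − 19.81 = 56.19 dB(A).
fan: 80 − 20·log₁₀(15.3/1.8) = 80 − 18.59 = 61.41 dB(A).
refrigeration condenser: 86 − 20·log₁₀(7.0/1.4) = 86 − 13.98 = 72.02 dB(A).
Σ 10^(L/10) = 1.772e+07 → L_total = 10·log₁₀(1.772e+07) = 72.49 dB(A).

72.5 dB(A)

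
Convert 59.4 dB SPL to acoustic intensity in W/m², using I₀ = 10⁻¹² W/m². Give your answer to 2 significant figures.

8.7e-07 W/m²

L = 10·log₁₀(I/I₀) ⇒ I = I₀·10^(L/10) = 10⁻¹² × 10^5.94.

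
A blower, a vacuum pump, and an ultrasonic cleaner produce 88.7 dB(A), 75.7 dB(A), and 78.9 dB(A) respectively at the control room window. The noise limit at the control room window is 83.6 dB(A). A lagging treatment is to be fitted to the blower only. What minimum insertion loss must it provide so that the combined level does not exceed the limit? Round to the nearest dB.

Everything except the blower sums to 10^(75.7/10) + 10^(78.9/10) = 1.148e+08 in linear terms, 80.60 dB(A).
To meet 83.6 dB(A) overall, the treated blower may contribute at most 10^(83.6/10) − 1.148e+08 = 1.143e+08, i.e. 80.58 dB(A).
So the blower must be reduced from 88.7 to 80.58 dB(A): IL = 8.12 dB.

8 dB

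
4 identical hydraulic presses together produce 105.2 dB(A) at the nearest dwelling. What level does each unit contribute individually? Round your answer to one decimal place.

For N identical incoherent sources L_total = L₁ + 10·log₁₀ N, so L₁ = 105.2 − 10·log₁₀(4) = 105.2 − 6.021.

99.2 dB(A)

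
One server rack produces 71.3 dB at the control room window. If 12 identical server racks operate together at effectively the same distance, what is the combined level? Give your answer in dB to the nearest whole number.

82 dB

L_total = L₁ + 10·log₁₀ N for N identical incoherent sources.
L_total = 71.3 + 10·log₁₀(12) = 71.3 + 10.792 = 82.09 dB.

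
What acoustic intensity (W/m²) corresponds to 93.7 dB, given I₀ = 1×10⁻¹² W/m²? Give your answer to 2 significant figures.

I = I₀·10^(L/10) = 10⁻¹² × 10^(93.7/10) = 10^(-2.630).

0.0023 W/m²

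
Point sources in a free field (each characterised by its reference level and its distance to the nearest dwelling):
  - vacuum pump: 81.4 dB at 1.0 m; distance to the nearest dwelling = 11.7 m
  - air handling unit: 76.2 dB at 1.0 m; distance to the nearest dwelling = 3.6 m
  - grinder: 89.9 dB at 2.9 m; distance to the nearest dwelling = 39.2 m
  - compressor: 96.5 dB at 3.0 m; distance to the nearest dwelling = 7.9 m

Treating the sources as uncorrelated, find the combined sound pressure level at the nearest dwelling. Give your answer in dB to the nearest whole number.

First find each source's level at the receiver (point-source: −20·log₁₀(r/r_ref)), then combine on an intensity basis.
vacuum pump: 81.4 − 20·log₁₀(11.7/1.0) = 81.4 − 21.36 = 60.04 dB.
air handling unit: 76.2 − 20·log₁₀(3.6/1.0) = 76.2 − 11.13 = 65.07 dB.
grinder: 89.9 − 20·log₁₀(39.2/2.9) = 89.9 − 22.62 = 67.28 dB.
compressor: 96.5 − 20·log₁₀(7.9/3.0) = 96.5 − 8.41 = 88.09 dB.
Σ 10^(L/10) = 6.537e+08 → L_total = 10·log₁₀(6.537e+08) = 88.15 dB.

88 dB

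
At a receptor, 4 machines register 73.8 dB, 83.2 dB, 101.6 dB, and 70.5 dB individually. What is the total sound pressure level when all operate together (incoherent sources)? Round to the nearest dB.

102 dB

For uncorrelated sources the intensities add, so convert each level to linear form, sum, and take 10·log₁₀ of the total.
Σ 10^(L/10) = 10^(73.8/10) + 10^(83.2/10) + 10^(101.6/10) + 10^(70.5/10) = 1.470e+10.
L_total = 10·log₁₀(1.470e+10) = 101.67 dB.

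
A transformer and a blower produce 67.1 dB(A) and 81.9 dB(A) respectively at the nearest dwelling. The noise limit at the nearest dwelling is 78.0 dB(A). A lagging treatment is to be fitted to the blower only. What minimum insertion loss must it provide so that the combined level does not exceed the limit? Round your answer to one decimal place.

Fixed contribution from the other source: Σ 10^(L/10) = 10^(67.1/10) = 5.129e+06 (67.10 dB(A)).
The limit corresponds to 10^(78.0/10) = 6.310e+07; subtracting the fixed part leaves 5.797e+07 for the blower, i.e. 77.63 dB(A).
So the blower must be reduced from 81.9 to 77.63 dB(A): IL = 4.27 dB.

4.3 dB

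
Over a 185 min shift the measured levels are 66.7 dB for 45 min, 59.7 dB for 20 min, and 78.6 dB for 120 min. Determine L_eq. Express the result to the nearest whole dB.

77 dB

The energy average is taken in the linear domain: L_eq = 10·log₁₀[(Σ tᵢ·10^(Lᵢ/10))/T], T = 185 min.
Σ tᵢ·10^(Lᵢ/10) = 45·10^(66.7/10) + 20·10^(59.7/10) + 120·10^(78.6/10) = 8.922e+09.
L_eq = 10·log₁₀(8.922e+09/185) = 76.83 dB.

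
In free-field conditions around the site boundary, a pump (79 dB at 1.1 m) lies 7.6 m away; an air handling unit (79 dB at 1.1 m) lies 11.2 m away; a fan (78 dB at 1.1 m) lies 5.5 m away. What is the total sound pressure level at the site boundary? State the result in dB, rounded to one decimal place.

66.9 dB

Propagate each source to the receiver with L = L_ref − 20·log₁₀(r/r_ref), then add intensities.
pump: 79 − 20·log₁₀(7.6/1.1) = 79 − 16.79 = 62.21 dB.
air handling unit: 79 − 20·log₁₀(11.2/1.1) = 79 − 20.16 = 58.84 dB.
fan: 78 − 20·log₁₀(5.5/1.1) = 78 − 13.98 = 64.02 dB.
Σ 10^(L/10) = 4.954e+06 → L_total = 10·log₁₀(4.954e+06) = 66.95 dB.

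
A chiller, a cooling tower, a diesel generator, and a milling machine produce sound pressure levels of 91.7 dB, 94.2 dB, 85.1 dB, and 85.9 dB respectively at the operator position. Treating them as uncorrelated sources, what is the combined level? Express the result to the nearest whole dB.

Incoherent sources combine by intensity addition: L_total = 10·log₁₀(Σ 10^(L_i/10)).
Σ 10^(L/10) = 10^(91.7/10) + 10^(94.2/10) + 10^(85.1/10) + 10^(85.9/10) = 4.822e+09.
L_total = 10·log₁₀(4.822e+09) = 96.83 dB.

97 dB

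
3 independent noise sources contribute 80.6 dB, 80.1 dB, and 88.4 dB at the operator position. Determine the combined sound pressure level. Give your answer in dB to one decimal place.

For uncorrelated sources the intensities add, so convert each level to linear form, sum, and take 10·log₁₀ of the total.
Σ 10^(L/10) = 10^(80.6/10) + 10^(80.1/10) + 10^(88.4/10) = 9.090e+08.
L_total = 10·log₁₀(9.090e+08) = 89.59 dB.

89.6 dB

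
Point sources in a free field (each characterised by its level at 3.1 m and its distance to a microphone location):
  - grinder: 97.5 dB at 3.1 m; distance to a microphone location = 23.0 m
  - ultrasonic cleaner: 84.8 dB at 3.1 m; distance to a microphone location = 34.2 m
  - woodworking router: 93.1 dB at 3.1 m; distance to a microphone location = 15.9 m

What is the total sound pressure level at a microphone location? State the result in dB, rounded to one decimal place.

82.6 dB

First find each source's level at the receiver (point-source: −20·log₁₀(r/r_ref)), then combine on an intensity basis.
grinder: 97.5 − 20·log₁₀(23.0/3.1) = 97.5 − 17.41 = 80.09 dB.
ultrasonic cleaner: 84.8 − 20·log₁₀(34.2/3.1) = 84.8 − 20.85 = 63.95 dB.
woodworking router: 93.1 − 20·log₁₀(15.9/3.1) = 93.1 − 14.20 = 78.90 dB.
Σ 10^(L/10) = 1.823e+08 → L_total = 10·log₁₀(1.823e+08) = 82.61 dB.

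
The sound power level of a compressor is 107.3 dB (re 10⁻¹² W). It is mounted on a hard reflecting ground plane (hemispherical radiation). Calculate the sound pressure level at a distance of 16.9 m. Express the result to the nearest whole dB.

The power spreads over a hemisphere of area 2π·r², so L_p = L_w − 10·log₁₀(2π·r²).
2π·r² = 1795 m², 10·log₁₀ of that is 32.540 dB.
L_p = 107.3 − 32.540 = 74.76 dB.

75 dB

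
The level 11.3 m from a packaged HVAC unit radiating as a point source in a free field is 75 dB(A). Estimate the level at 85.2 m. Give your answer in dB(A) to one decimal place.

Spherical spreading from a point source gives a 20·log₁₀(r₂/r₁) drop.
L₂ = 75 − 20·log₁₀(85.2/11.3) = 75 − 17.547 = 57.45 dB(A).

57.5 dB(A)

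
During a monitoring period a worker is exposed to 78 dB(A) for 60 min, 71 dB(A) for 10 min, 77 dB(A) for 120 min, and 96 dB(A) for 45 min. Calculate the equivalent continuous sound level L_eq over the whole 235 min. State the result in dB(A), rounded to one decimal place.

89.1 dB(A)

The energy average is taken in the linear domain: L_eq = 10·log₁₀[(Σ tᵢ·10^(Lᵢ/10))/T], T = 235 min.
Σ tᵢ·10^(Lᵢ/10) = 60·10^(78/10) + 10·10^(71/10) + 120·10^(77/10) + 45·10^(96/10) = 1.891e+11.
L_eq = 10·log₁₀(1.891e+11/235) = 89.06 dB(A).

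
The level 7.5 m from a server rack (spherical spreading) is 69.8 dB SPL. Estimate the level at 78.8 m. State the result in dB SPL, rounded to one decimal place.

49.4 dB SPL

For a point source, L₂ = L₁ − 20·log₁₀(r₂/r₁).
L₂ = 69.8 − 20·log₁₀(78.8/7.5) = 69.8 − 20.429 = 49.37 dB SPL.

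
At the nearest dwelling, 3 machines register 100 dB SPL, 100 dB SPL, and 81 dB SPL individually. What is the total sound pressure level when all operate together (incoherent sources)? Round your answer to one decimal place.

Incoherent sources combine by intensity addition: L_total = 10·log₁₀(Σ 10^(L_i/10)).
Σ 10^(L/10) = 10^(100/10) + 10^(100/10) + 10^(81/10) = 2.013e+10.
L_total = 10·log₁₀(2.013e+10) = 103.04 dB SPL.

103.0 dB SPL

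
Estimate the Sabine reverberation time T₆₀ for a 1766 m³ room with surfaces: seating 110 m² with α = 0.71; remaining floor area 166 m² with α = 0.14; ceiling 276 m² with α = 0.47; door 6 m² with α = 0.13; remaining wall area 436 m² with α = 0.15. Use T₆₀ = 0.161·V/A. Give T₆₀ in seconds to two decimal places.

Total absorption A = 110·0.71 + 166·0.14 + 276·0.47 + 6·0.13 + 436·0.15 = 297.24 m² sabins.
T₆₀ = 0.161 × 1766 / 297.24 = 0.957 s.

0.96 s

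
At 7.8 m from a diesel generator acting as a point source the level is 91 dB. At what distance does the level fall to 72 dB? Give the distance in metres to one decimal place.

69.5 m

Point-source spreading drops the level by 20·log₁₀(r₂/r₁); inverting, r₂/r₁ = 10^(ΔL/20).
r₂ = 7.8·10^((91−72)/20) = 7.8·10^(19.0/20) = 69.52 m.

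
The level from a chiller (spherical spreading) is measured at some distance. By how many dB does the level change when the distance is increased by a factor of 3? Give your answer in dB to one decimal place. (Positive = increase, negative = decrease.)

-9.5 dB

With spherical spreading the level changes by −20·log₁₀(r₂/r₁).
ΔL = −20·log₁₀(3) = -9.54 dB.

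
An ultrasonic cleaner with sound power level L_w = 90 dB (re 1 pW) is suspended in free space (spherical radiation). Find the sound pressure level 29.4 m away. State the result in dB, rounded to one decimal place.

49.6 dB

Free-field spherical radiation: L_p = L_w − 10·log₁₀(4π·r²), r = 29.4 m.
4π·r² = 1.086e+04 m², 10·log₁₀ of that is 40.359 dB.
L_p = 90 − 40.359 = 49.64 dB.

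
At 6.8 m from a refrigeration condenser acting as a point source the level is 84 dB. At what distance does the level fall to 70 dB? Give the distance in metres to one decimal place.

Point-source spreading drops the level by 20·log₁₀(r₂/r₁); inverting, r₂/r₁ = 10^(ΔL/20).
r₂ = 6.8·10^((84−70)/20) = 6.8·10^(14.0/20) = 34.08 m.

34.1 m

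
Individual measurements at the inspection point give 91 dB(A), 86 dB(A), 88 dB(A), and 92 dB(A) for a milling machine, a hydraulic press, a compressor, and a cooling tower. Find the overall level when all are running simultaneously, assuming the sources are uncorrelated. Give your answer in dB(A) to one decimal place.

Incoherent sources combine by intensity addition: L_total = 10·log₁₀(Σ 10^(L_i/10)).
Σ 10^(L/10) = 10^(91/10) + 10^(86/10) + 10^(88/10) + 10^(92/10) = 3.873e+09.
L_total = 10·log₁₀(3.873e+09) = 95.88 dB(A).

95.9 dB(A)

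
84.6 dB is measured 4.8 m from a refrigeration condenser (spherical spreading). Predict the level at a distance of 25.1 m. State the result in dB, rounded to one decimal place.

70.2 dB

For a point source, L₂ = L₁ − 20·log₁₀(r₂/r₁).
L₂ = 84.6 − 20·log₁₀(25.1/4.8) = 84.6 − 14.369 = 70.23 dB.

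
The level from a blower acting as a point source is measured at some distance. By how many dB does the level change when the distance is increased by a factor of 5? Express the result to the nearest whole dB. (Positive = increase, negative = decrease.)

Point-source spreading: ΔL = −20·log₁₀(r₂/r₁).
ΔL = −20·log₁₀(5) = -13.98 dB.

-14 dB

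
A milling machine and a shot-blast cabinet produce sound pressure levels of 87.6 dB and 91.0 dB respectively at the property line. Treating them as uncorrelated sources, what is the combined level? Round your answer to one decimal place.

92.6 dB

For uncorrelated sources the intensities add, so convert each level to linear form, sum, and take 10·log₁₀ of the total.
Σ 10^(L/10) = 10^(87.6/10) + 10^(91.0/10) = 1.834e+09.
L_total = 10·log₁₀(1.834e+09) = 92.63 dB.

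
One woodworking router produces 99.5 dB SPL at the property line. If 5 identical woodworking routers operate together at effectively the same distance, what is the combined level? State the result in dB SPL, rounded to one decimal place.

106.5 dB SPL

N identical incoherent sources raise the level by 10·log₁₀ N.
L_total = 99.5 + 10·log₁₀(5) = 99.5 + 6.990 = 106.49 dB SPL.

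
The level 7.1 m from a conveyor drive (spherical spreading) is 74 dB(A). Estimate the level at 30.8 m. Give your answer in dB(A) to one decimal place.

61.3 dB(A)

Point-source attenuation: ΔL = 20·log₁₀(r₂/r₁) = 20·log₁₀(30.8/7.1) = 12.746 dB.
L₂ = 74 − 20·log₁₀(30.8/7.1) = 74 − 12.746 = 61.25 dB(A).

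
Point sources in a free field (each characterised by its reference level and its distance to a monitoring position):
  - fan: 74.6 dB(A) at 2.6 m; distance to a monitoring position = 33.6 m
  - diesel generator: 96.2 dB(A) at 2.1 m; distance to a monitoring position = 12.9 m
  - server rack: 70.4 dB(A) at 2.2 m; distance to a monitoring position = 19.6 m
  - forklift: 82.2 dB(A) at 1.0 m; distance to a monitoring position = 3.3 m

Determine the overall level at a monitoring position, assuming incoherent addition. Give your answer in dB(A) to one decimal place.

81.0 dB(A)

First find each source's level at the receiver (point-source: −20·log₁₀(r/r_ref)), then combine on an intensity basis.
fan: 74.6 − 20·log₁₀(33.6/2.6) = 74.6 − 22.23 = 52.37 dB(A).
diesel generator: 96.2 − 20·log₁₀(12.9/2.1) = 96.2 − 15.77 = 80.43 dB(A).
server rack: 70.4 − 20·log₁₀(19.6/2.2) = 70.4 − 19.00 = 51.40 dB(A).
forklift: 82.2 − 20·log₁₀(3.3/1.0) = 82.2 − 10.37 = 71.83 dB(A).
Σ 10^(L/10) = 1.260e+08 → L_total = 10·log₁₀(1.260e+08) = 81.00 dB(A).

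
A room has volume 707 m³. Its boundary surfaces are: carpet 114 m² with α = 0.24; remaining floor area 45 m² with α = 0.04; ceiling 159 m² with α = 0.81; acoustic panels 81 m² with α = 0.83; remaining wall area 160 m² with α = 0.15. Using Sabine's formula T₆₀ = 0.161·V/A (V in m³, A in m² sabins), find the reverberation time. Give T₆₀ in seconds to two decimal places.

0.46 s

Summing Sᵢαᵢ: 114·0.24 + 45·0.04 + 159·0.81 + 81·0.83 + 160·0.15 = 249.18 m².
T₆₀ = 0.161 × 707 / 249.18 = 0.457 s.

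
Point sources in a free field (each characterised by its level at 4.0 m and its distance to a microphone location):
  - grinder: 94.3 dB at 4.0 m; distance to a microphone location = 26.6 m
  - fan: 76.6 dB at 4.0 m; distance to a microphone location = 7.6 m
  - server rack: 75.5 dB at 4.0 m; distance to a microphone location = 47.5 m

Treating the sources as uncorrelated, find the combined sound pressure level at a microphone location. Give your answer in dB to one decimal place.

Propagate each source to the receiver with L = L_ref − 20·log₁₀(r/r_ref), then add intensities.
grinder: 94.3 − 20·log₁₀(26.6/4.0) = 94.3 − 16.46 = 77.84 dB.
fan: 76.6 − 20·log₁₀(7.6/4.0) = 76.6 − 5.58 = 71.02 dB.
server rack: 75.5 − 20·log₁₀(47.5/4.0) = 75.5 − 21.49 = 54.01 dB.
Σ 10^(L/10) = 7.378e+07 → L_total = 10·log₁₀(7.378e+07) = 78.68 dB.

78.7 dB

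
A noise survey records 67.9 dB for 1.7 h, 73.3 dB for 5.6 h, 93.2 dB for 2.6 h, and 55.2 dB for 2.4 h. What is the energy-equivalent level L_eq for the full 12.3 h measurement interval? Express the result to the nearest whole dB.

87 dB

The energy average is taken in the linear domain: L_eq = 10·log₁₀[(Σ tᵢ·10^(Lᵢ/10))/T], T = 12.3 h.
Σ tᵢ·10^(Lᵢ/10) = 1.7·10^(67.9/10) + 5.6·10^(73.3/10) + 2.6·10^(93.2/10) + 2.4·10^(55.2/10) = 5.563e+09.
L_eq = 10·log₁₀(5.563e+09/12.3) = 86.55 dB.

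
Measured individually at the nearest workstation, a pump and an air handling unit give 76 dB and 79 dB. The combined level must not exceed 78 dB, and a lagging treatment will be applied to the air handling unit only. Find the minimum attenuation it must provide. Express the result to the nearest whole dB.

5 dB

Fixed contribution from the other source: Σ 10^(L/10) = 10^(76/10) = 3.981e+07 (76.00 dB).
The limit corresponds to 10^(78/10) = 6.310e+07; subtracting the fixed part leaves 2.329e+07 for the air handling unit, i.e. 73.67 dB.
So the air handling unit must be reduced from 79 to 73.67 dB: IL = 5.33 dB.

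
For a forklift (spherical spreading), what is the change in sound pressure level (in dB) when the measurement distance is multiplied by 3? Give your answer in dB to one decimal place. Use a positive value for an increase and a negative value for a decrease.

With spherical spreading the level changes by −20·log₁₀(r₂/r₁).
ΔL = −20·log₁₀(3) = -9.54 dB.

-9.5 dB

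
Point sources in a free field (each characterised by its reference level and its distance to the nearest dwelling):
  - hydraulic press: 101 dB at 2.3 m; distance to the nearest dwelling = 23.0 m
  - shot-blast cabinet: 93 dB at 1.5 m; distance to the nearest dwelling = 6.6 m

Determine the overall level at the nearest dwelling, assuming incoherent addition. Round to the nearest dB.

Apply inverse-square spreading to bring every level to the receiver, then sum 10^(L/10).
hydraulic press: 101 − 20·log₁₀(23.0/2.3) = 101 − 20.00 = 81.00 dB.
shot-blast cabinet: 93 − 20·log₁₀(6.6/1.5) = 93 − 12.87 = 80.13 dB.
Σ 10^(L/10) = 2.290e+08 → L_total = 10·log₁₀(2.290e+08) = 83.60 dB.

84 dB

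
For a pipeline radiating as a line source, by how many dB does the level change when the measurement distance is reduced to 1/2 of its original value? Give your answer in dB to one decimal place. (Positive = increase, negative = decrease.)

+3.0 dB

Line-source spreading: ΔL = −10·log₁₀(r₂/r₁).
ΔL = −10·log₁₀(0.5) = +3.01 dB.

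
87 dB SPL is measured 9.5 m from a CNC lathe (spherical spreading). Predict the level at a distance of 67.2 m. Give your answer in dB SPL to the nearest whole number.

Point-source attenuation: ΔL = 20·log₁₀(r₂/r₁) = 20·log₁₀(67.2/9.5) = 16.993 dB.
L₂ = 87 − 20·log₁₀(67.2/9.5) = 87 − 16.993 = 70.01 dB SPL.

70 dB SPL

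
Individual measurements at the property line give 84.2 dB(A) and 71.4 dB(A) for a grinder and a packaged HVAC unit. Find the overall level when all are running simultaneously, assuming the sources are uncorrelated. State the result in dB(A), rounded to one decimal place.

Incoherent sources combine by intensity addition: L_total = 10·log₁₀(Σ 10^(L_i/10)).
Σ 10^(L/10) = 10^(84.2/10) + 10^(71.4/10) = 2.768e+08.
L_total = 10·log₁₀(2.768e+08) = 84.42 dB(A).

84.4 dB(A)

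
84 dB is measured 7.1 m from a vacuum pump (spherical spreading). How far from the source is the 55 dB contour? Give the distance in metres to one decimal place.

Point-source spreading drops the level by 20·log₁₀(r₂/r₁); inverting, r₂/r₁ = 10^(ΔL/20).
r₂ = 7.1·10^((84−55)/20) = 7.1·10^(29.0/20) = 200.11 m.

200.1 m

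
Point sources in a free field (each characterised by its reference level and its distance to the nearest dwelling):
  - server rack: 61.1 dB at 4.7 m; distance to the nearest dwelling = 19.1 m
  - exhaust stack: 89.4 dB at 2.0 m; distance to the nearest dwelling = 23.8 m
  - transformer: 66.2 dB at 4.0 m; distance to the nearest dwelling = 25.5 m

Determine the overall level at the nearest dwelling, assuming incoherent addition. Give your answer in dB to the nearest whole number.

Propagate each source to the receiver with L = L_ref − 20·log₁₀(r/r_ref), then add intensities.
server rack: 61.1 − 20·log₁₀(19.1/4.7) = 61.1 − 12.18 = 48.92 dB.
exhaust stack: 89.4 − 20·log₁₀(23.8/2.0) = 89.4 − 21.51 = 67.89 dB.
transformer: 66.2 − 20·log₁₀(25.5/4.0) = 66.2 − 16.09 = 50.11 dB.
Σ 10^(L/10) = 6.331e+06 → L_total = 10·log₁₀(6.331e+06) = 68.01 dB.

68 dB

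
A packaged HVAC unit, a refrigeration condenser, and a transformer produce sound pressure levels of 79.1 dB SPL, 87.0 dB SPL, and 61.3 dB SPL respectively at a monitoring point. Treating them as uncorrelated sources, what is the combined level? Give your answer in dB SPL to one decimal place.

Incoherent sources combine by intensity addition: L_total = 10·log₁₀(Σ 10^(L_i/10)).
Σ 10^(L/10) = 10^(79.1/10) + 10^(87.0/10) + 10^(61.3/10) = 5.838e+08.
L_total = 10·log₁₀(5.838e+08) = 87.66 dB SPL.

87.7 dB SPL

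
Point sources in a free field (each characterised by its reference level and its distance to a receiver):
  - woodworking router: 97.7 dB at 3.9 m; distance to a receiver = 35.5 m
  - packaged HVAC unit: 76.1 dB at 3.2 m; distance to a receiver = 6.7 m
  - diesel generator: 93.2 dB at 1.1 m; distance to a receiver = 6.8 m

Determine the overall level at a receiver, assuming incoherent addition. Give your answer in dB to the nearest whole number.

First find each source's level at the receiver (point-source: −20·log₁₀(r/r_ref)), then combine on an intensity basis.
woodworking router: 97.7 − 20·log₁₀(35.5/3.9) = 97.7 − 19.18 = 78.52 dB.
packaged HVAC unit: 76.1 − 20·log₁₀(6.7/3.2) = 76.1 − 6.42 = 69.68 dB.
diesel generator: 93.2 − 20·log₁₀(6.8/1.1) = 93.2 − 15.82 = 77.38 dB.
Σ 10^(L/10) = 1.350e+08 → L_total = 10·log₁₀(1.350e+08) = 81.30 dB.

81 dB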